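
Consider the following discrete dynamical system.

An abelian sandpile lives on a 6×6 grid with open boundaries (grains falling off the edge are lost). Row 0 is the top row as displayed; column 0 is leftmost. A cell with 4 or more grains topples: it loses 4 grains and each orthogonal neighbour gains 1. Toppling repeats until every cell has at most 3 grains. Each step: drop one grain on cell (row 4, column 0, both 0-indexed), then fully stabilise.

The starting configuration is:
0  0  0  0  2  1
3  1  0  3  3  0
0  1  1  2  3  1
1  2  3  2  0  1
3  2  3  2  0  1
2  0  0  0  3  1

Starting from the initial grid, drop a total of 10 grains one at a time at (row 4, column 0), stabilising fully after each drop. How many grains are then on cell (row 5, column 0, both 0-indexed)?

t=0: 0  0  0  0  2  1
3  1  0  3  3  0
0  1  1  2  3  1
1  2  3  2  0  1
3  2  3  2  0  1
2  0  0  0  3  1
t=1: 0  0  0  0  2  1
3  1  0  3  3  0
0  1  1  2  3  1
2  2  3  2  0  1
0  3  3  2  0  1
3  0  0  0  3  1
t=2: 0  0  0  0  2  1
3  1  0  3  3  0
0  1  1  2  3  1
2  2  3  2  0  1
1  3  3  2  0  1
3  0  0  0  3  1
t=3: 0  0  0  0  2  1
3  1  0  3  3  0
0  1  1  2  3  1
2  2  3  2  0  1
2  3  3  2  0  1
3  0  0  0  3  1
t=4: 0  0  0  0  2  1
3  1  0  3  3  0
0  1  1  2  3  1
2  2  3  2  0  1
3  3  3  2  0  1
3  0  0  0  3  1
t=5: 0  0  0  0  2  1
3  1  0  3  3  0
1  2  2  2  3  1
0  1  1  3  0  1
3  2  1  3  0  1
0  2  1  0  3  1
t=6: 0  0  0  0  2  1
3  1  0  3  3  0
1  2  2  2  3  1
1  1  1  3  0  1
0  3  1  3  0  1
1  2  1  0  3  1
t=7: 0  0  0  0  2  1
3  1  0  3  3  0
1  2  2  2  3  1
1  1  1  3  0  1
1  3  1  3  0  1
1  2  1  0  3  1
t=8: 0  0  0  0  2  1
3  1  0  3  3  0
1  2  2  2  3  1
1  1  1  3  0  1
2  3  1  3  0  1
1  2  1  0  3  1
t=9: 0  0  0  0  2  1
3  1  0  3  3  0
1  2  2  2  3  1
1  1  1  3  0  1
3  3  1  3  0  1
1  2  1  0  3  1
t=10: 0  0  0  0  2  1
3  1  0  3  3  0
1  2  2  2  3  1
2  2  1  3  0  1
1  0  2  3  0  1
2  3  1  0  3  1

2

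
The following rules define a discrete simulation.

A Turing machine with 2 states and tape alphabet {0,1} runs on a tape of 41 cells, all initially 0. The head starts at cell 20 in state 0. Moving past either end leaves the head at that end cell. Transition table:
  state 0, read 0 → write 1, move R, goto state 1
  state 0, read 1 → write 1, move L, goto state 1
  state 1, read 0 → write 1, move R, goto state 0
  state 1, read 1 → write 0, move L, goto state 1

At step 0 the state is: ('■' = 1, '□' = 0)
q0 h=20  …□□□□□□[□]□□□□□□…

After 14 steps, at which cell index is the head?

34

step 0: q0 h=20  …□□□□□□[□]□□□□□□…
step 1: q1 h=21  …□□□□□■[□]□□□□□□…
step 2: q0 h=22  …□□□□■■[□]□□□□□□…
step 3: q1 h=23  …□□□■■■[□]□□□□□□…
step 4: q0 h=24  …□□■■■■[□]□□□□□□…
step 5: q1 h=25  …□■■■■■[□]□□□□□□…
step 6: q0 h=26  …■■■■■■[□]□□□□□□…
step 7: q1 h=27  …■■■■■■[□]□□□□□□…
step 8: q0 h=28  …■■■■■■[□]□□□□□□…
step 9: q1 h=29  …■■■■■■[□]□□□□□□…
step 10: q0 h=30  …■■■■■■[□]□□□□□□…
step 11: q1 h=31  …■■■■■■[□]□□□□□□…
step 12: q0 h=32  …■■■■■■[□]□□□□□□…
step 13: q1 h=33  …■■■■■■[□]□□□□□□…
step 14: q0 h=34  …■■■■■■[□]□□□□□□|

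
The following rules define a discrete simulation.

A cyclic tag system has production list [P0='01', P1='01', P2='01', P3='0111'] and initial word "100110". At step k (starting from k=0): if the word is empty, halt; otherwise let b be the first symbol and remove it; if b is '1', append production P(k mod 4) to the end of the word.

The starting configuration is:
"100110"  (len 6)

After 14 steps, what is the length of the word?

14

k=0  "100110"  (len 6)
k=1  "0011001"  (len 7)
k=2  "011001"  (len 6)
k=3  "11001"  (len 5)
k=4  "10010111"  (len 8)
k=5  "001011101"  (len 9)
k=6  "01011101"  (len 8)
k=7  "1011101"  (len 7)
k=8  "0111010111"  (len 10)
k=9  "111010111"  (len 9)
k=10  "1101011101"  (len 10)
k=11  "10101110101"  (len 11)
k=12  "01011101010111"  (len 14)
k=13  "1011101010111"  (len 13)
k=14  "01110101011101"  (len 14)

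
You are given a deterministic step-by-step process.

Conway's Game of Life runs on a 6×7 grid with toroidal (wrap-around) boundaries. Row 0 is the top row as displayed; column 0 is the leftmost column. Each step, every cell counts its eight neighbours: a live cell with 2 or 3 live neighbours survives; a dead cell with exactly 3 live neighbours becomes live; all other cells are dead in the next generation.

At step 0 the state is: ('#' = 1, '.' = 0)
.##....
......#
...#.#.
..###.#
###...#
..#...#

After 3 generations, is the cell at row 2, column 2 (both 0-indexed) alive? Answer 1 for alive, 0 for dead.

step 0: .##....
......#
...#.#.
..###.#
###...#
..#...#
step 1: ###....
..#....
..##.##
....#.#
......#
...#..#
step 2: ####...
#.....#
..#####
#..##.#
#.....#
.##...#
step 3: ...#...
.......
.##....
.##....
..##...
...#..#

1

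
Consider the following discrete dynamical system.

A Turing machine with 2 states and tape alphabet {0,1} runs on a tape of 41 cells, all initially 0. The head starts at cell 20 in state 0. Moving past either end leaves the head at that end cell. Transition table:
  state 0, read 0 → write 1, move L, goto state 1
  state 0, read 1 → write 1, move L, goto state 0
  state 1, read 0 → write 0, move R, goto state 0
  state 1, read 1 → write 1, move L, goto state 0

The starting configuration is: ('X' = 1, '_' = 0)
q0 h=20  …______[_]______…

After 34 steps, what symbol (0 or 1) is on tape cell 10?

step 0: q0 h=20  …______[_]______…
step 1: q1 h=19  …______[_]X_____…
step 2: q0 h=20  …______[X]______…
step 3: q0 h=19  …______[_]X_____…
step 4: q1 h=18  …______[_]XX____…
step 5: q0 h=19  …______[X]X_____…
step 6: q0 h=18  …______[_]XX____…
step 7: q1 h=17  …______[_]XXX___…
step 8: q0 h=18  …______[X]XX____…
step 9: q0 h=17  …______[_]XXX___…
step 10: q1 h=16  …______[_]XXXX__…
step 11: q0 h=17  …______[X]XXX___…
step 12: q0 h=16  …______[_]XXXX__…
step 13: q1 h=15  …______[_]XXXXX_…
step 14: q0 h=16  …______[X]XXXX__…
step 15: q0 h=15  …______[_]XXXXX_…
step 16: q1 h=14  …______[_]XXXXXX…
step 17: q0 h=15  …______[X]XXXXX_…
step 18: q0 h=14  …______[_]XXXXXX…
step 19: q1 h=13  …______[_]XXXXXX…
step 20: q0 h=14  …______[X]XXXXXX…
step 21: q0 h=13  …______[_]XXXXXX…
step 22: q1 h=12  …______[_]XXXXXX…
step 23: q0 h=13  …______[X]XXXXXX…
step 24: q0 h=12  …______[_]XXXXXX…
step 25: q1 h=11  …______[_]XXXXXX…
step 26: q0 h=12  …______[X]XXXXXX…
step 27: q0 h=11  …______[_]XXXXXX…
step 28: q1 h=10  …______[_]XXXXXX…
step 29: q0 h=11  …______[X]XXXXXX…
step 30: q0 h=10  …______[_]XXXXXX…
step 31: q1 h= 9  …______[_]XXXXXX…
step 32: q0 h=10  …______[X]XXXXXX…
step 33: q0 h= 9  …______[_]XXXXXX…
step 34: q1 h= 8  …______[_]XXXXXX…

1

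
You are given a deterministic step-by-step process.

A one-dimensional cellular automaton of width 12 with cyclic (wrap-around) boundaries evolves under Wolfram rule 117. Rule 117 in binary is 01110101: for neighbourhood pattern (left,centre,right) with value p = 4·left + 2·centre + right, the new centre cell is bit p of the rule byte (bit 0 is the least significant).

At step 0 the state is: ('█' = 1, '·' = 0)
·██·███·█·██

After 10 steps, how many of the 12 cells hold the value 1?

[0] ·██·███·█·██
[1] █·██··████·█
[2] ██·██····██·
[3] ·██·████··██
[4] █·██···██··█
[5] ██·███··██··
[6] ·██··██··██·
[7] ··██··██··██
[8] █··██··██··█
[9] ██··██··██··
[10] ·██··██··██·

6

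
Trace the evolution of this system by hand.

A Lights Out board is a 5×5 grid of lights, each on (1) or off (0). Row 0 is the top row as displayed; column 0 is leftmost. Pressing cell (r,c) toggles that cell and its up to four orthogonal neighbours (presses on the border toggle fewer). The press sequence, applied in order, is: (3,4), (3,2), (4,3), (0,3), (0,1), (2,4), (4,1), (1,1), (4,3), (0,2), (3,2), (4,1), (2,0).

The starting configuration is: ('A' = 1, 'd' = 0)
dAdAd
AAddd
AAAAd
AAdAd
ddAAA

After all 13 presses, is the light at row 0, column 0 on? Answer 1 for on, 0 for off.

1

0) dAdAd
AAddd
AAAAd
AAdAd
ddAAA
1) dAdAd
AAddd
AAAAA
AAddA
ddAAd
2) dAdAd
AAddd
AAdAA
AdAAA
dddAd
3) dAdAd
AAddd
AAdAA
AdAdA
ddAdA
4) dAAdA
AAdAd
AAdAA
AdAdA
ddAdA
5) AdddA
AddAd
AAdAA
AdAdA
ddAdA
6) AdddA
AddAA
AAddd
AdAdd
ddAdA
7) AdddA
AddAA
AAddd
AAAdd
AAddA
8) AAddA
dAAAA
Adddd
AAAdd
AAddA
9) AAddA
dAAAA
Adddd
AAAAd
AAAAd
10) AdAAA
dAdAA
Adddd
AAAAd
AAAAd
11) AdAAA
dAdAA
AdAdd
Adddd
AAdAd
12) AdAAA
dAdAA
AdAdd
AAddd
ddAAd
13) AdAAA
AAdAA
dAAdd
dAddd
ddAAd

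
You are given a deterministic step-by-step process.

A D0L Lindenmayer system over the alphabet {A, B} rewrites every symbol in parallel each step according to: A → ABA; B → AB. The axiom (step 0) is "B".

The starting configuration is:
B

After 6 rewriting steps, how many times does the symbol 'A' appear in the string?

144

[0] B
[1] AB
[2] ABAAB
[3] ABAABABAABAAB
[4] ABAABABAABAABABAABABAABAABABAABAAB
[5] ABAABABAABAABABAABABAABAABABAABAABABAABABAABAABABAABABAABAABABAABAABABAABABAABAABABAABAAB
[6] ABAABABAABAABABAABABAABAABABAABAABABAABABAABAABABAABABAABA…AABABAABABAABAABABAABABAABAABABAABAABABAABABAABAABABAABAAB  (len 233)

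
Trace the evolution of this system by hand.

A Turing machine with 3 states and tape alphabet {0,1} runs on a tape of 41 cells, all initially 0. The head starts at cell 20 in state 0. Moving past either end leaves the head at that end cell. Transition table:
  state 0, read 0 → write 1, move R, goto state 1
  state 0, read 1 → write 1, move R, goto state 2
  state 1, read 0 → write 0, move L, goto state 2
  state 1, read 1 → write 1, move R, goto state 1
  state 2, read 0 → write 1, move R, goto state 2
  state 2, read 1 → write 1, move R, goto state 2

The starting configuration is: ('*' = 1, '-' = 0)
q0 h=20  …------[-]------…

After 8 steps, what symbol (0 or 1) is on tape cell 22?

0) q0 h=20  …------[-]------…
1) q1 h=21  …-----*[-]------…
2) q2 h=20  …------[*]------…
3) q2 h=21  …-----*[-]------…
4) q2 h=22  …----**[-]------…
5) q2 h=23  …---***[-]------…
6) q2 h=24  …--****[-]------…
7) q2 h=25  …-*****[-]------…
8) q2 h=26  …******[-]------…

1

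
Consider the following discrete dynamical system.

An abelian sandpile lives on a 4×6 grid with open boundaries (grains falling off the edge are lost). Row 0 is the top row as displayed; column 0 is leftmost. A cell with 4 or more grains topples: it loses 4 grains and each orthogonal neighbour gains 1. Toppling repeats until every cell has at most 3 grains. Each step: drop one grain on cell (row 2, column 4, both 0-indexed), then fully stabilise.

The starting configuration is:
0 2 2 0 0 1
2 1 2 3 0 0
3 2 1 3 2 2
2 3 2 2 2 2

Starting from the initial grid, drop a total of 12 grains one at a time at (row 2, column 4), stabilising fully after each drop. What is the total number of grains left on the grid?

44

step 0: 0 2 2 0 0 1
2 1 2 3 0 0
3 2 1 3 2 2
2 3 2 2 2 2
step 1: 0 2 2 0 0 1
2 1 2 3 0 0
3 2 1 3 3 2
2 3 2 2 2 2
step 2: 0 2 2 1 0 1
2 1 3 0 2 0
3 2 2 1 1 3
2 3 2 3 3 2
step 3: 0 2 2 1 0 1
2 1 3 0 2 0
3 2 2 1 2 3
2 3 2 3 3 2
step 4: 0 2 2 1 0 1
2 1 3 0 2 0
3 2 2 1 3 3
2 3 2 3 3 2
step 5: 0 2 2 1 0 1
2 1 3 0 3 1
3 2 2 3 2 1
2 3 3 0 2 0
step 6: 0 2 2 1 0 1
2 1 3 0 3 1
3 2 2 3 3 1
2 3 3 0 2 0
step 7: 0 2 2 1 1 1
2 1 3 2 0 2
3 2 3 0 2 2
2 3 3 1 3 0
step 8: 0 2 2 1 1 1
2 1 3 2 0 2
3 2 3 0 3 2
2 3 3 1 3 0
step 9: 0 2 2 1 1 1
2 1 3 2 1 2
3 2 3 1 1 3
2 3 3 2 0 1
step 10: 0 2 2 1 1 1
2 1 3 2 1 2
3 2 3 1 2 3
2 3 3 2 0 1
step 11: 0 2 2 1 1 1
2 1 3 2 1 2
3 2 3 1 3 3
2 3 3 2 0 1
step 12: 0 2 2 1 1 1
2 1 3 2 2 3
3 2 3 2 1 0
2 3 3 2 1 2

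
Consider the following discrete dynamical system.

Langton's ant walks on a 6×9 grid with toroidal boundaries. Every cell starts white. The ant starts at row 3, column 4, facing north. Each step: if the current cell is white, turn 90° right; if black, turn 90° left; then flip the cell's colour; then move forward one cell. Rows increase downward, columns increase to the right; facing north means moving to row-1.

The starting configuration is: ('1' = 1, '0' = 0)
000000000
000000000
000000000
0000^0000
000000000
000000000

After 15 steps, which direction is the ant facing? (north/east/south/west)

east

step 0: 000000000
000000000
000000000
0000^0000
000000000
000000000
step 1: 000000000
000000000
000000000
00001>000
000000000
000000000
step 2: 000000000
000000000
000000000
000011000
00000v000
000000000
step 3: 000000000
000000000
000000000
000011000
0000<1000
000000000
step 4: 000000000
000000000
000000000
0000^1000
000011000
000000000
step 5: 000000000
000000000
000000000
000<01000
000011000
000000000
step 6: 000000000
000000000
000^00000
000101000
000011000
000000000
step 7: 000000000
000000000
0001>0000
000101000
000011000
000000000
step 8: 000000000
000000000
000110000
0001v1000
000011000
000000000
step 9: 000000000
000000000
000110000
000<11000
000011000
000000000
step 10: 000000000
000000000
000110000
000011000
000v11000
000000000
step 11: 000000000
000000000
000110000
000011000
00<111000
000000000
step 12: 000000000
000000000
000110000
00^011000
001111000
000000000
step 13: 000000000
000000000
000110000
001>11000
001111000
000000000
step 14: 000000000
000000000
000110000
001111000
001v11000
000000000
step 15: 000000000
000000000
000110000
001111000
0010>1000
000000000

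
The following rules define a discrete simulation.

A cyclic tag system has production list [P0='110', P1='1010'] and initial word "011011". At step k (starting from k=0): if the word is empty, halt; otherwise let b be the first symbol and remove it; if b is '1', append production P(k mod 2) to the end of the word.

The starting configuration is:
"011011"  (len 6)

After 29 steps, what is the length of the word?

gen 0: "011011"  (len 6)
gen 1: "11011"  (len 5)
gen 2: "10111010"  (len 8)
gen 3: "0111010110"  (len 10)
gen 4: "111010110"  (len 9)
gen 5: "11010110110"  (len 11)
gen 6: "10101101101010"  (len 14)
gen 7: "0101101101010110"  (len 16)
gen 8: "101101101010110"  (len 15)
gen 9: "01101101010110110"  (len 17)
gen 10: "1101101010110110"  (len 16)
gen 11: "101101010110110110"  (len 18)
gen 12: "011010101101101101010"  (len 21)
gen 13: "11010101101101101010"  (len 20)
gen 14: "10101011011011010101010"  (len 23)
gen 15: "0101011011011010101010110"  (len 25)
gen 16: "101011011011010101010110"  (len 24)
gen 17: "01011011011010101010110110"  (len 26)
gen 18: "1011011011010101010110110"  (len 25)
gen 19: "011011011010101010110110110"  (len 27)
gen 20: "11011011010101010110110110"  (len 26)
gen 21: "1011011010101010110110110110"  (len 28)
gen 22: "0110110101010101101101101101010"  (len 31)
gen 23: "110110101010101101101101101010"  (len 30)
gen 24: "101101010101011011011011010101010"  (len 33)
gen 25: "01101010101011011011011010101010110"  (len 35)
gen 26: "1101010101011011011011010101010110"  (len 34)
gen 27: "101010101011011011011010101010110110"  (len 36)
gen 28: "010101010110110110110101010101101101010"  (len 39)
gen 29: "10101010110110110110101010101101101010"  (len 38)

38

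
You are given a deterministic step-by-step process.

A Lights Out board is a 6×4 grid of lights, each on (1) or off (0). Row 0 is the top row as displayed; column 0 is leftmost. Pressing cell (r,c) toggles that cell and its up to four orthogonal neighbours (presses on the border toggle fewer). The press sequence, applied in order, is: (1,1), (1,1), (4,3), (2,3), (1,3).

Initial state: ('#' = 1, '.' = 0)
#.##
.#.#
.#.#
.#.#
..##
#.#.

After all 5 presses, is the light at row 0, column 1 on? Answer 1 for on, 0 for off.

0

[0] #.##
.#.#
.#.#
.#.#
..##
#.#.
[1] ####
#.##
...#
.#.#
..##
#.#.
[2] #.##
.#.#
.#.#
.#.#
..##
#.#.
[3] #.##
.#.#
.#.#
.#..
....
#.##
[4] #.##
.#..
.##.
.#.#
....
#.##
[5] #.#.
.###
.###
.#.#
....
#.##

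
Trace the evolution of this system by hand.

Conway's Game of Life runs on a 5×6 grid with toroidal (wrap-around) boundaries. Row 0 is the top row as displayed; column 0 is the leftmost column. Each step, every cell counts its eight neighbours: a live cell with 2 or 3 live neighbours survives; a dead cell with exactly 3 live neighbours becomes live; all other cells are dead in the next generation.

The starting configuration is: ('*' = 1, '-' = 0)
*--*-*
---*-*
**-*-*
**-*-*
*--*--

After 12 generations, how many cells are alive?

[0] *--*-*
---*-*
**-*-*
**-*-*
*--*--
[1] *-**-*
-*-*--
-*-*--
---*--
---*--
[2] **-*--
-*-*--
---**-
---**-
---*--
[3] **-**-
**-*--
------
--*---
---*--
[4] **-***
**-***
-**---
------
-*-**-
[5] ------
------
-*****
-*-*--
-*-*--
[6] ------
--***-
**-**-
-*----
------
[7] ---*--
-**-**
**--**
***---
------
[8] --***-
-**---
----*-
--*---
-**---
[9] ------
-**-*-
-***--
-***--
-*----
[10] -**---
-*----
*---*-
*--*--
-*----
[11] ***---
***---
**---*
**---*
**----
[12] -----*
------
------
--*---
------

2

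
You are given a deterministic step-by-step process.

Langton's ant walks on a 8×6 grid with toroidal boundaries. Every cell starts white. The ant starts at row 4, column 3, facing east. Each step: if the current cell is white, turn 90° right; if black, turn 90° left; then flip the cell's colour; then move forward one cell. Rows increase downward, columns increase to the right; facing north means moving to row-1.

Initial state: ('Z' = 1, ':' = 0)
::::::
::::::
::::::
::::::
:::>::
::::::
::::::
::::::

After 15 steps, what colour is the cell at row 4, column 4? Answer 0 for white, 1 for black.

0) ::::::
::::::
::::::
::::::
:::>::
::::::
::::::
::::::
1) ::::::
::::::
::::::
::::::
:::Z::
:::v::
::::::
::::::
2) ::::::
::::::
::::::
::::::
:::Z::
::<Z::
::::::
::::::
3) ::::::
::::::
::::::
::::::
::^Z::
::ZZ::
::::::
::::::
4) ::::::
::::::
::::::
::::::
::Z>::
::ZZ::
::::::
::::::
5) ::::::
::::::
::::::
:::^::
::Z:::
::ZZ::
::::::
::::::
6) ::::::
::::::
::::::
:::Z>:
::Z:::
::ZZ::
::::::
::::::
7) ::::::
::::::
::::::
:::ZZ:
::Z:v:
::ZZ::
::::::
::::::
8) ::::::
::::::
::::::
:::ZZ:
::Z<Z:
::ZZ::
::::::
::::::
9) ::::::
::::::
::::::
:::^Z:
::ZZZ:
::ZZ::
::::::
::::::
10) ::::::
::::::
::::::
::<:Z:
::ZZZ:
::ZZ::
::::::
::::::
11) ::::::
::::::
::^:::
::Z:Z:
::ZZZ:
::ZZ::
::::::
::::::
12) ::::::
::::::
::Z>::
::Z:Z:
::ZZZ:
::ZZ::
::::::
::::::
13) ::::::
::::::
::ZZ::
::ZvZ:
::ZZZ:
::ZZ::
::::::
::::::
14) ::::::
::::::
::ZZ::
::<ZZ:
::ZZZ:
::ZZ::
::::::
::::::
15) ::::::
::::::
::ZZ::
:::ZZ:
::vZZ:
::ZZ::
::::::
::::::

1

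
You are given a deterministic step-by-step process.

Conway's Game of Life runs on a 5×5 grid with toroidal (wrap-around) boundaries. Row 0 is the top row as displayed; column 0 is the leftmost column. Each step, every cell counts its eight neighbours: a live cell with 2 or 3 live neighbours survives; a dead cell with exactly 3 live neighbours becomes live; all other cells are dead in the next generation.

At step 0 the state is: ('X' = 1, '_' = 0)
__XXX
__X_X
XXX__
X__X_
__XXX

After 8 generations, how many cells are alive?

3

t=0: __XXX
__X_X
XXX__
X__X_
__XXX
t=1: XX___
____X
X_X__
X____
XX___
t=2: _X__X
____X
XX__X
X___X
____X
t=3: ___XX
_X_XX
_X_X_
_X_X_
___XX
t=4: _____
_____
_X_X_
X__X_
X____
t=5: _____
_____
__X_X
XXX__
____X
t=6: _____
_____
X_XX_
XXX_X
XX___
t=7: _____
_____
X_XX_
_____
__X_X
t=8: _____
_____
_____
_XX_X
_____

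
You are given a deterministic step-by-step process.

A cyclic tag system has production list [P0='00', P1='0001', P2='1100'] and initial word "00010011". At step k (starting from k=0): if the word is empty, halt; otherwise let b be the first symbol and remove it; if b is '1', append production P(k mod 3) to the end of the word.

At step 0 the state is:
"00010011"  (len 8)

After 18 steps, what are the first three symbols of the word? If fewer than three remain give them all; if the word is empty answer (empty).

gen 0: "00010011"  (len 8)
gen 1: "0010011"  (len 7)
gen 2: "010011"  (len 6)
gen 3: "10011"  (len 5)
gen 4: "001100"  (len 6)
gen 5: "01100"  (len 5)
gen 6: "1100"  (len 4)
gen 7: "10000"  (len 5)
gen 8: "00000001"  (len 8)
gen 9: "0000001"  (len 7)
gen 10: "000001"  (len 6)
gen 11: "00001"  (len 5)
gen 12: "0001"  (len 4)
gen 13: "001"  (len 3)
gen 14: "01"  (len 2)
gen 15: "1"  (len 1)
gen 16: "00"  (len 2)
gen 17: "0"  (len 1)
gen 18: (halted — word empty)

(empty)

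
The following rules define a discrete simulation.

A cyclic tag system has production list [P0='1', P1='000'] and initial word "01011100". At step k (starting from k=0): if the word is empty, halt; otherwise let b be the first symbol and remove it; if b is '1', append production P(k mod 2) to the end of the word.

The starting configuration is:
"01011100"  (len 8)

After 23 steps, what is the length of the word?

[0] "01011100"  (len 8)
[1] "1011100"  (len 7)
[2] "011100000"  (len 9)
[3] "11100000"  (len 8)
[4] "1100000000"  (len 10)
[5] "1000000001"  (len 10)
[6] "000000001000"  (len 12)
[7] "00000001000"  (len 11)
[8] "0000001000"  (len 10)
[9] "000001000"  (len 9)
[10] "00001000"  (len 8)
[11] "0001000"  (len 7)
[12] "001000"  (len 6)
[13] "01000"  (len 5)
[14] "1000"  (len 4)
[15] "0001"  (len 4)
[16] "001"  (len 3)
[17] "01"  (len 2)
[18] "1"  (len 1)
[19] "1"  (len 1)
[20] "000"  (len 3)
[21] "00"  (len 2)
[22] "0"  (len 1)
[23] (halted — word empty)

0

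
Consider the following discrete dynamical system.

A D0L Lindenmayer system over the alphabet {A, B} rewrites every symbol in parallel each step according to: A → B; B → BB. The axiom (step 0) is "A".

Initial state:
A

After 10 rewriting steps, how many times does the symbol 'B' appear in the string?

512

t=0: A
t=1: B
t=2: BB
t=3: BBBB
t=4: BBBBBBBB
t=5: BBBBBBBBBBBBBBBB
t=6: BBBBBBBBBBBBBBBBBBBBBBBBBBBBBBBB
t=7: BBBBBBBBBBBBBBBBBBBBBBBBBBBBBBBBBBBBBBBBBBBBBBBBBBBBBBBBBBBBBBBB
t=8: BBBBBBBBBBBBBBBBBBBBBBBBBBBBBBBBBBBBBBBBBBBBBBBBBBBBBBBBBB…BBBBBBBBBBBBBBBBBBBBBBBBBBBBBBBBBBBBBBBBBBBBBBBBBBBBBBBBBB  (len 128)
t=9: BBBBBBBBBBBBBBBBBBBBBBBBBBBBBBBBBBBBBBBBBBBBBBBBBBBBBBBBBB…BBBBBBBBBBBBBBBBBBBBBBBBBBBBBBBBBBBBBBBBBBBBBBBBBBBBBBBBBB  (len 256)
t=10: BBBBBBBBBBBBBBBBBBBBBBBBBBBBBBBBBBBBBBBBBBBBBBBBBBBBBBBBBB…BBBBBBBBBBBBBBBBBBBBBBBBBBBBBBBBBBBBBBBBBBBBBBBBBBBBBBBBBB  (len 512)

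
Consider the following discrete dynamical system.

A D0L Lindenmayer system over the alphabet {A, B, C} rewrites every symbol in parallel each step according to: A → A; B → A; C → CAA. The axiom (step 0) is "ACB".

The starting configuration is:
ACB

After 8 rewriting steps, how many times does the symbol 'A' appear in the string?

18

[0] ACB
[1] ACAAA
[2] ACAAAAA
[3] ACAAAAAAA
[4] ACAAAAAAAAA
[5] ACAAAAAAAAAAA
[6] ACAAAAAAAAAAAAA
[7] ACAAAAAAAAAAAAAAA
[8] ACAAAAAAAAAAAAAAAAA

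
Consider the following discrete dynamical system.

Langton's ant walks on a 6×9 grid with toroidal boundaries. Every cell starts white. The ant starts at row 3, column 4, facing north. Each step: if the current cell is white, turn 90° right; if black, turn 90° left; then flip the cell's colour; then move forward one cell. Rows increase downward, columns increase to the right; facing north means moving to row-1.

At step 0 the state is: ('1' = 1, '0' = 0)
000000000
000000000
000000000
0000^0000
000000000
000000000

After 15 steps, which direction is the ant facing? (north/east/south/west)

east

step 0: 000000000
000000000
000000000
0000^0000
000000000
000000000
step 1: 000000000
000000000
000000000
00001>000
000000000
000000000
step 2: 000000000
000000000
000000000
000011000
00000v000
000000000
step 3: 000000000
000000000
000000000
000011000
0000<1000
000000000
step 4: 000000000
000000000
000000000
0000^1000
000011000
000000000
step 5: 000000000
000000000
000000000
000<01000
000011000
000000000
step 6: 000000000
000000000
000^00000
000101000
000011000
000000000
step 7: 000000000
000000000
0001>0000
000101000
000011000
000000000
step 8: 000000000
000000000
000110000
0001v1000
000011000
000000000
step 9: 000000000
000000000
000110000
000<11000
000011000
000000000
step 10: 000000000
000000000
000110000
000011000
000v11000
000000000
step 11: 000000000
000000000
000110000
000011000
00<111000
000000000
step 12: 000000000
000000000
000110000
00^011000
001111000
000000000
step 13: 000000000
000000000
000110000
001>11000
001111000
000000000
step 14: 000000000
000000000
000110000
001111000
001v11000
000000000
step 15: 000000000
000000000
000110000
001111000
0010>1000
000000000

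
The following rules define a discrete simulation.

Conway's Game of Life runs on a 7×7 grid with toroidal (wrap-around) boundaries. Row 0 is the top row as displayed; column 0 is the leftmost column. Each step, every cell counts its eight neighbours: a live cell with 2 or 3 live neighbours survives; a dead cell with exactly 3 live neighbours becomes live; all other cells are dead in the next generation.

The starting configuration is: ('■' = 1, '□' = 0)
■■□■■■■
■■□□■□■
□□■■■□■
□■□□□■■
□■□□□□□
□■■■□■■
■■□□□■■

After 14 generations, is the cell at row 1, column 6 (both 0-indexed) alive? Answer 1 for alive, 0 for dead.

t=0: ■■□■■■■
■■□□■□■
□□■■■□■
□■□□□■■
□■□□□□□
□■■■□■■
■■□□□■■
t=1: □□□■□□□
□□□□□□□
□□■■■□□
□■□■■■■
□■□□■□□
□□□□■■□
□□□□□□□
t=2: □□□□□□□
□□■□■□□
□□■□□□□
■■□□□□□
■□■□□□■
□□□□■■□
□□□□■□□
t=3: □□□■□□□
□□□■□□□
□□■■□□□
■□■□□□■
■□□□□■■
□□□■■■■
□□□□■■□
t=4: □□□■□□□
□□□■■□□
□■■■□□□
■□■■□■□
□■□■□□□
■□□■□□□
□□□□□□■
t=5: □□□■■□□
□□□□■□□
□■□□□□□
■□□□□□□
■■□■□□■
■□■□□□□
□□□□□□□
t=6: □□□■■□□
□□□■■□□
□□□□□□□
□□■□□□■
□□■□□□■
■□■□□□■
□□□■□□□
t=7: □□■□□□□
□□□■■□□
□□□■□□□
□□□□□□□
□□■■□■■
■■■■□□■
□□■■■□□
t=8: □□■□□□□
□□■■■□□
□□□■■□□
□□■■■□□
□□□■■■■
■□□□□□■
■□□□■□□
t=9: □■■□■□□
□□■□■□□
□□□□□■□
□□■□□□□
■□■□□□■
■□□■□□□
■■□□□□■
t=10: □□■□□■□
□■■□■■□
□□□■□□□
□■□□□□■
■□■■□□■
□□■□□□□
□□□■□□■
t=11: □■■□□■■
□■■□■■□
■■□■■■□
□■□■□□■
■□■■□□■
■■■□□□■
□□■■□□□
t=12: ■□□□□■■
□□□□□□□
□□□□□□□
□□□□□□□
□□□■□■□
□□□□□□■
□□□■□■□
t=13: □□□□■■■
□□□□□□■
□□□□□□□
□□□□□□□
□□□□□□□
□□□□□■■
■□□□■■□
t=14: ■□□□■□□
□□□□□□■
□□□□□□□
□□□□□□□
□□□□□□□
□□□□■■■
■□□□□□□

1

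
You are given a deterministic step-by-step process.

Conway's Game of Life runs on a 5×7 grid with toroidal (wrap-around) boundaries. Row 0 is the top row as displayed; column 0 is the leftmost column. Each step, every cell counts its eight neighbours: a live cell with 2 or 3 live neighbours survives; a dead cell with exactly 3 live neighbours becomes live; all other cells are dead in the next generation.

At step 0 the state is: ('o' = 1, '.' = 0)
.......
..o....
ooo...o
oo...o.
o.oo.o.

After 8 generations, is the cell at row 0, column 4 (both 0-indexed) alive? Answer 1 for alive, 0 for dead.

gen 0: .......
..o....
ooo...o
oo...o.
o.oo.o.
gen 1: .ooo...
o.o....
..o...o
...ooo.
o.o.o..
gen 2: o......
o......
.oo.ooo
.oo.ooo
.....o.
gen 3: ......o
o....o.
..o.o..
.oo....
oo..oo.
gen 4: .o..o..
.....oo
..oo...
o.o.oo.
ooo..oo
gen 5: .oo.o..
..oooo.
.ooo...
o...oo.
..o....
gen 6: .o..oo.
.....o.
.o....o
....o..
..o.oo.
gen 7: ...o..o
o...ooo
.....o.
...oo..
.......
gen 8: o...o.o
o...o..
...o...
....o..
...oo..

1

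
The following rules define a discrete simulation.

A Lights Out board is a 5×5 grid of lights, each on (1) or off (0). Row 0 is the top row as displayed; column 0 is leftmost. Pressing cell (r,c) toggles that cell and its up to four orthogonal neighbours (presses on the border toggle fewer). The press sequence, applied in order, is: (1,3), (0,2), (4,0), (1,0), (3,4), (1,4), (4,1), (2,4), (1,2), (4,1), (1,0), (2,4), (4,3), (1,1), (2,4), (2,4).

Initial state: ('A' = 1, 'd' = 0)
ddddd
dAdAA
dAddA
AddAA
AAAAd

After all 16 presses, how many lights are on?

8

0) ddddd
dAdAA
dAddA
AddAA
AAAAd
1) dddAd
dAAdd
dAdAA
AddAA
AAAAd
2) dAAdd
dAddd
dAdAA
AddAA
AAAAd
3) dAAdd
dAddd
dAdAA
dddAA
ddAAd
4) AAAdd
Adddd
AAdAA
dddAA
ddAAd
5) AAAdd
Adddd
AAdAd
ddddd
ddAAA
6) AAAdA
AddAA
AAdAA
ddddd
ddAAA
7) AAAdA
AddAA
AAdAA
dAddd
AAdAA
8) AAAdA
AddAd
AAddd
dAddA
AAdAA
9) AAddA
AAAdd
AAAdd
dAddA
AAdAA
10) AAddA
AAAdd
AAAdd
ddddA
ddAAA
11) dAddA
ddAdd
dAAdd
ddddA
ddAAA
12) dAddA
ddAdA
dAAAA
ddddd
ddAAA
13) dAddA
ddAdA
dAAAA
dddAd
ddddd
14) ddddA
AAddA
ddAAA
dddAd
ddddd
15) ddddA
AAddd
ddAdd
dddAA
ddddd
16) ddddA
AAddA
ddAAA
dddAd
ddddd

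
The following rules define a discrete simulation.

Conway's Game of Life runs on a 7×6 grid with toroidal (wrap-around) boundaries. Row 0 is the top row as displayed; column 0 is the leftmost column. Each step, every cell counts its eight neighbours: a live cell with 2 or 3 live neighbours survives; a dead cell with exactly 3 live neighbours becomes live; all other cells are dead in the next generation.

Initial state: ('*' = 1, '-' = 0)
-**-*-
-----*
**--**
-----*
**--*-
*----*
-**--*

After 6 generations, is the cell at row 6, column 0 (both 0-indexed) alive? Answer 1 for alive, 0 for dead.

1

step 0: -**-*-
-----*
**--**
-----*
**--*-
*----*
-**--*
step 1: -*****
--**--
----*-
------
-*--*-
--*-*-
--****
step 2: **---*
-*---*
---*--
------
---*--
-**---
*-----
step 3: -*---*
-**-**
------
------
--*---
-**---
--*--*
step 4: -*-*-*
-**-**
------
------
-**---
-***--
--*---
step 5: -*-*-*
-*****
------
------
-*-*--
---*--
*---*-
step 6: -*----
-*-*-*
--***-
------
--*---
--***-
*-****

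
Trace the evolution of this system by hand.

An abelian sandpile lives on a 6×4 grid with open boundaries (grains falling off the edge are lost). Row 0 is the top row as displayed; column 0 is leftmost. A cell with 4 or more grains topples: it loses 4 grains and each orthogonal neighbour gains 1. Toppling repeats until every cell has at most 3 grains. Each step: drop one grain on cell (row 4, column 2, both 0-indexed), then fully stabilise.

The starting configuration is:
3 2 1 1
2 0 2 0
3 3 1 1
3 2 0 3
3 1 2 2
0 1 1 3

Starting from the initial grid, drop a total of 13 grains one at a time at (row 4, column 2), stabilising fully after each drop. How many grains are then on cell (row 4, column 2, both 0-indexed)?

2

[0] 3 2 1 1
2 0 2 0
3 3 1 1
3 2 0 3
3 1 2 2
0 1 1 3
[1] 3 2 1 1
2 0 2 0
3 3 1 1
3 2 0 3
3 1 3 2
0 1 1 3
[2] 3 2 1 1
2 0 2 0
3 3 1 1
3 2 1 3
3 2 0 3
0 1 2 3
[3] 3 2 1 1
2 0 2 0
3 3 1 1
3 2 1 3
3 2 1 3
0 1 2 3
[4] 3 2 1 1
2 0 2 0
3 3 1 1
3 2 1 3
3 2 2 3
0 1 2 3
[5] 3 2 1 1
2 0 2 0
3 3 1 1
3 2 1 3
3 2 3 3
0 1 2 3
[6] 3 2 1 1
2 0 2 0
3 3 1 2
3 2 3 0
3 3 2 2
0 2 0 1
[7] 3 2 1 1
2 0 2 0
3 3 1 2
3 2 3 0
3 3 3 2
0 2 0 1
[8] 3 2 1 1
3 1 2 0
1 1 3 2
2 2 1 1
1 2 2 3
1 3 1 1
[9] 3 2 1 1
3 1 2 0
1 1 3 2
2 2 1 1
1 2 3 3
1 3 1 1
[10] 3 2 1 1
3 1 2 0
1 1 3 2
2 2 2 2
1 3 1 0
1 3 2 2
[11] 3 2 1 1
3 1 2 0
1 1 3 2
2 2 2 2
1 3 2 0
1 3 2 2
[12] 3 2 1 1
3 1 2 0
1 1 3 2
2 2 2 2
1 3 3 0
1 3 2 2
[13] 3 2 1 1
3 1 2 0
1 1 3 2
2 3 3 2
2 1 2 1
2 1 0 3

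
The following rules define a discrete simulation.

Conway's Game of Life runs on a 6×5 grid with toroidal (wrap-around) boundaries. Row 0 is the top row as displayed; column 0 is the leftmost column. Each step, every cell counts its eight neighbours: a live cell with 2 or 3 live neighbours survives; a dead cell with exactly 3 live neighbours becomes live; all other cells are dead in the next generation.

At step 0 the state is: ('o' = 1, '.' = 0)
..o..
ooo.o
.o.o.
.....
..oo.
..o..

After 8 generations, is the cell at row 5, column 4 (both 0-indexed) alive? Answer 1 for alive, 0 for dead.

0) ..o..
ooo.o
.o.o.
.....
..oo.
..o..
1) o.o..
o...o
.o.oo
...o.
..oo.
.oo..
2) o.ooo
..o..
..oo.
.....
.o.o.
.....
3) .oooo
.....
..oo.
...o.
.....
oo...
4) .oooo
.o..o
..oo.
..oo.
.....
oo.oo
5) .....
.o..o
.o..o
..oo.
oo...
.o...
6) o....
.....
.o..o
..ooo
oo...
oo...
7) oo...
o....
o.o.o
..ooo
...o.
....o
8) oo..o
.....
o.o..
ooo..
..o..
o...o

1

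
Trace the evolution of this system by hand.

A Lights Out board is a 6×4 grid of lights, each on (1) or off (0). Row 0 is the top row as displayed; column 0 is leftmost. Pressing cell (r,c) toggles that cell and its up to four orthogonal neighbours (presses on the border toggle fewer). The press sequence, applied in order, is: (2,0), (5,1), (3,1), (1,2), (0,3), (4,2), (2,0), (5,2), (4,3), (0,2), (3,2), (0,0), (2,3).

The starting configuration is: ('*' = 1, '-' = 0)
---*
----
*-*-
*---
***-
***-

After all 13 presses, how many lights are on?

[0] ---*
----
*-*-
*---
***-
***-
[1] ---*
*---
-**-
----
***-
***-
[2] ---*
*---
-**-
----
*-*-
----
[3] ---*
*---
--*-
***-
***-
----
[4] --**
****
----
***-
***-
----
[5] ----
***-
----
***-
***-
----
[6] ----
***-
----
**--
*--*
--*-
[7] ----
-**-
**--
-*--
*--*
--*-
[8] ----
-**-
**--
-*--
*-**
-*-*
[9] ----
-**-
**--
-*-*
*---
-*--
[10] -***
-*--
**--
-*-*
*---
-*--
[11] -***
-*--
***-
--*-
*-*-
-*--
[12] *-**
**--
***-
--*-
*-*-
-*--
[13] *-**
**-*
**-*
--**
*-*-
-*--

14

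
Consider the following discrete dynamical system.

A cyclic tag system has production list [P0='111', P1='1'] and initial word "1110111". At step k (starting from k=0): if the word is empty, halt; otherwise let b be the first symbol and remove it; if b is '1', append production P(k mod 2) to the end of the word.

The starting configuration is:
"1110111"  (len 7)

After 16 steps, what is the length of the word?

t=0: "1110111"  (len 7)
t=1: "110111111"  (len 9)
t=2: "101111111"  (len 9)
t=3: "01111111111"  (len 11)
t=4: "1111111111"  (len 10)
t=5: "111111111111"  (len 12)
t=6: "111111111111"  (len 12)
t=7: "11111111111111"  (len 14)
t=8: "11111111111111"  (len 14)
t=9: "1111111111111111"  (len 16)
t=10: "1111111111111111"  (len 16)
t=11: "111111111111111111"  (len 18)
t=12: "111111111111111111"  (len 18)
t=13: "11111111111111111111"  (len 20)
t=14: "11111111111111111111"  (len 20)
t=15: "1111111111111111111111"  (len 22)
t=16: "1111111111111111111111"  (len 22)

22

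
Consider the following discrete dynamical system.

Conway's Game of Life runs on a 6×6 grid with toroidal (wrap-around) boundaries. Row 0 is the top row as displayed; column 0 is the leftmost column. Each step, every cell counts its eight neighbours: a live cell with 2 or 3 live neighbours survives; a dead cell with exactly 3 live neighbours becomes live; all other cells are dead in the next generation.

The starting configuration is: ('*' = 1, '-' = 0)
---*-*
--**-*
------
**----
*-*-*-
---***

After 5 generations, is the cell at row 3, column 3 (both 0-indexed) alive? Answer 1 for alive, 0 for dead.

t=0: ---*-*
--**-*
------
**----
*-*-*-
---***
t=1: *----*
--**--
***---
**---*
*-*-*-
*-*---
t=2: *-**-*
--**-*
---*-*
---*--
--**--
*--*--
t=3: *----*
-*---*
---*--
---*--
--***-
*----*
t=4: -*--*-
----**
--*-*-
------
--****
**-*--
t=5: -****-
----**
---***
--*--*
******
**----

0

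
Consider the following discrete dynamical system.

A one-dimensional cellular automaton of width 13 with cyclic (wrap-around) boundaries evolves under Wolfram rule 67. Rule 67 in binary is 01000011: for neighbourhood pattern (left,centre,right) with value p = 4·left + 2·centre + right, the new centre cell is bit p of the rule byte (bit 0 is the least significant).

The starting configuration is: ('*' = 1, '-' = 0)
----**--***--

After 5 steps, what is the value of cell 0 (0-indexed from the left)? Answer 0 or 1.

1

0) ----**--***--
1) ****-*-*--*-*
2) ---*-----*---
3) ***--****--**
4) --*-*---*-*--
5) **----**----*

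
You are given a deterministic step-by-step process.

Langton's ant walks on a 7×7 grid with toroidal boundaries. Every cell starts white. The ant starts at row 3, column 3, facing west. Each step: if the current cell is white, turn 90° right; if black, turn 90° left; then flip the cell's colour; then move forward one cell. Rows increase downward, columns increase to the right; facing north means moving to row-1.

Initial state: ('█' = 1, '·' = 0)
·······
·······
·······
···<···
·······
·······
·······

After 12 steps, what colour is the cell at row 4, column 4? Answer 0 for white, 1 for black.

1

t=0: ·······
·······
·······
···<···
·······
·······
·······
t=1: ·······
·······
···^···
···█···
·······
·······
·······
t=2: ·······
·······
···█>··
···█···
·······
·······
·······
t=3: ·······
·······
···██··
···█v··
·······
·······
·······
t=4: ·······
·······
···██··
···<█··
·······
·······
·······
t=5: ·······
·······
···██··
····█··
···v···
·······
·······
t=6: ·······
·······
···██··
····█··
··<█···
·······
·······
t=7: ·······
·······
···██··
··^·█··
··██···
·······
·······
t=8: ·······
·······
···██··
··█>█··
··██···
·······
·······
t=9: ·······
·······
···██··
··███··
··█v···
·······
·······
t=10: ·······
·······
···██··
··███··
··█·>··
·······
·······
t=11: ·······
·······
···██··
··███··
··█·█··
····v··
·······
t=12: ·······
·······
···██··
··███··
··█·█··
···<█··
·······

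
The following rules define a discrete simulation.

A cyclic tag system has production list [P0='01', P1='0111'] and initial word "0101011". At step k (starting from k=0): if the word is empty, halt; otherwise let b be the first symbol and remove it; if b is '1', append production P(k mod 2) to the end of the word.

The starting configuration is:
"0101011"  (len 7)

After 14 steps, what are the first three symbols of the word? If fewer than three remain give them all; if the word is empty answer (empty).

k=0  "0101011"  (len 7)
k=1  "101011"  (len 6)
k=2  "010110111"  (len 9)
k=3  "10110111"  (len 8)
k=4  "01101110111"  (len 11)
k=5  "1101110111"  (len 10)
k=6  "1011101110111"  (len 13)
k=7  "01110111011101"  (len 14)
k=8  "1110111011101"  (len 13)
k=9  "11011101110101"  (len 14)
k=10  "10111011101010111"  (len 17)
k=11  "011101110101011101"  (len 18)
k=12  "11101110101011101"  (len 17)
k=13  "110111010101110101"  (len 18)
k=14  "101110101011101010111"  (len 21)

101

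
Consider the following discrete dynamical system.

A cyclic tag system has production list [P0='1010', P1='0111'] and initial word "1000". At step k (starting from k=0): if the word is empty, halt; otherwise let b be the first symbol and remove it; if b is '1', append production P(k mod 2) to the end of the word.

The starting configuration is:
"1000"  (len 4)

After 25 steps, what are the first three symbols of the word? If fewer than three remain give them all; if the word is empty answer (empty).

010

t=0: "1000"  (len 4)
t=1: "0001010"  (len 7)
t=2: "001010"  (len 6)
t=3: "01010"  (len 5)
t=4: "1010"  (len 4)
t=5: "0101010"  (len 7)
t=6: "101010"  (len 6)
t=7: "010101010"  (len 9)
t=8: "10101010"  (len 8)
t=9: "01010101010"  (len 11)
t=10: "1010101010"  (len 10)
t=11: "0101010101010"  (len 13)
t=12: "101010101010"  (len 12)
t=13: "010101010101010"  (len 15)
t=14: "10101010101010"  (len 14)
t=15: "01010101010101010"  (len 17)
t=16: "1010101010101010"  (len 16)
t=17: "0101010101010101010"  (len 19)
t=18: "101010101010101010"  (len 18)
t=19: "010101010101010101010"  (len 21)
t=20: "10101010101010101010"  (len 20)
t=21: "01010101010101010101010"  (len 23)
t=22: "1010101010101010101010"  (len 22)
t=23: "0101010101010101010101010"  (len 25)
t=24: "101010101010101010101010"  (len 24)
t=25: "010101010101010101010101010"  (len 27)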